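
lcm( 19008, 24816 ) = 893376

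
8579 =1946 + 6633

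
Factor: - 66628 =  - 2^2*16657^1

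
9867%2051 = 1663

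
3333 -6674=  - 3341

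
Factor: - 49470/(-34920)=17/12 = 2^( - 2)*3^( - 1) *17^1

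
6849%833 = 185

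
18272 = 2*9136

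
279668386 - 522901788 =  -243233402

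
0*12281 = 0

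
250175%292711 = 250175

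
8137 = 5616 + 2521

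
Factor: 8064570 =2^1*3^1*5^1*268819^1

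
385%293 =92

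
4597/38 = 120 + 37/38 = 120.97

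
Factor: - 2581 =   -  29^1 * 89^1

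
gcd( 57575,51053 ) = 1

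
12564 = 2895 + 9669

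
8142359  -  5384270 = 2758089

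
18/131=18/131= 0.14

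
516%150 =66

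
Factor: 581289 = 3^1*193763^1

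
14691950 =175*83954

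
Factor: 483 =3^1*7^1*23^1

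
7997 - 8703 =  - 706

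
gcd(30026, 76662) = 2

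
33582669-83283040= - 49700371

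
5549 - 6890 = -1341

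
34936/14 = 17468/7=2495.43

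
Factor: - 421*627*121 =  -  31940007 = - 3^1 * 11^3*19^1*421^1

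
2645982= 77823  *34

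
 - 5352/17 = -5352/17  =  - 314.82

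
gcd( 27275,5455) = 5455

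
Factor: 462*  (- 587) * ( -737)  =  199869978 = 2^1*3^1*7^1*11^2*67^1*587^1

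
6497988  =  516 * 12593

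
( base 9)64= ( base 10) 58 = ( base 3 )2011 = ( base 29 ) 20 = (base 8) 72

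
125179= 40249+84930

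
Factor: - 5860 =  - 2^2*5^1 * 293^1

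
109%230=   109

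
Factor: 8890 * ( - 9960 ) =-2^4*3^1 * 5^2*7^1*83^1*127^1 = - 88544400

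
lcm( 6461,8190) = 581490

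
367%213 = 154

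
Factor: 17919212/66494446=2^1*17^( - 1 ) * 1217^( - 1) *1607^(-1)*4479803^1 = 8959606/33247223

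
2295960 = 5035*456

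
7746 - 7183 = 563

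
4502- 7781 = - 3279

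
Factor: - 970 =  - 2^1 * 5^1*97^1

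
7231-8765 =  - 1534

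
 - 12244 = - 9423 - 2821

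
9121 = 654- - 8467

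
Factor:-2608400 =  - 2^4 * 5^2*6521^1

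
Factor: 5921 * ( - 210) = -1243410= - 2^1*3^1 * 5^1*7^1*31^1 * 191^1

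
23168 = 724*32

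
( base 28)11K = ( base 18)2A4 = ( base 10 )832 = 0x340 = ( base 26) 160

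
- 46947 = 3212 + - 50159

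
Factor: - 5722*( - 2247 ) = 12857334 = 2^1 * 3^1*7^1*107^1*2861^1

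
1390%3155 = 1390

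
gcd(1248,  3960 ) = 24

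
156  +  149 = 305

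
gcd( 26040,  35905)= 5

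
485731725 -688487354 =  - 202755629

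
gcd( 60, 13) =1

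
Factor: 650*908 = 590200=2^3*5^2*  13^1 *227^1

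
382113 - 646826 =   -  264713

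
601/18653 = 601/18653 = 0.03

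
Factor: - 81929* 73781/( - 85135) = 6044803549/85135 = 5^(-1)*89^1*829^1*17027^(-1)*81929^1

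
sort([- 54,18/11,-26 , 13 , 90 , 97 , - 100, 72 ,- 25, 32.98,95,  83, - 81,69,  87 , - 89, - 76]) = [ - 100, - 89, - 81, - 76,-54 , - 26, - 25, 18/11, 13,32.98,69, 72,83,87, 90, 95,97] 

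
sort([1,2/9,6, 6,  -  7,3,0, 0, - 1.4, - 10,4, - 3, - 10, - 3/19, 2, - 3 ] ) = [ - 10, - 10,  -  7, - 3, - 3, - 1.4, - 3/19,0,0, 2/9,1,2,3, 4, 6 , 6 ]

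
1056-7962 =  - 6906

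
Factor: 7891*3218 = 2^1 * 13^1*607^1*1609^1 = 25393238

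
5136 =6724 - 1588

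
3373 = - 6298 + 9671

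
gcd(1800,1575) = 225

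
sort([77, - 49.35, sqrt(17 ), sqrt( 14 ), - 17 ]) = [ - 49.35,-17,  sqrt(14),sqrt( 17), 77 ] 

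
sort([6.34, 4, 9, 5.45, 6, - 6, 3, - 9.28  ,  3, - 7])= [ - 9.28,-7, - 6, 3,3,4, 5.45, 6, 6.34, 9]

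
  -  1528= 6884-8412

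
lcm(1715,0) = 0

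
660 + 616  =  1276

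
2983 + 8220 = 11203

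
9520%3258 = 3004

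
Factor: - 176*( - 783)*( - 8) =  - 2^7*3^3 * 11^1 * 29^1 = - 1102464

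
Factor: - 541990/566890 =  - 653/683 = -653^1*683^( - 1)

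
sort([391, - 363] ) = [  -  363,391 ] 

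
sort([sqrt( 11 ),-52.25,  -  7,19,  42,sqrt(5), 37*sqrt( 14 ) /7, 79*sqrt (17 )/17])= [ - 52.25, - 7, sqrt( 5 ),sqrt(11 ), 19, 79*sqrt( 17 ) /17,37*sqrt( 14)/7,42]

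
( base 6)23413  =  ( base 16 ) D41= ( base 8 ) 6501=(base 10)3393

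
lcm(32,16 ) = 32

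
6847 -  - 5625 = 12472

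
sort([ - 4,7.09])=[ - 4,7.09 ] 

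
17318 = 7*2474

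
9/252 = 1/28 = 0.04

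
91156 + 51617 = 142773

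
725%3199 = 725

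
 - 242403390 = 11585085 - 253988475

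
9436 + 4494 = 13930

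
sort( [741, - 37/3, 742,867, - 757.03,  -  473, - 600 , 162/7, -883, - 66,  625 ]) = [ - 883, - 757.03,  -  600,-473,- 66,  -  37/3,162/7, 625, 741,742,867 ] 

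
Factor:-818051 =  - 13^1*62927^1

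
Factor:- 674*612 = -2^3*3^2*17^1*337^1  =  - 412488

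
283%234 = 49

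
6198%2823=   552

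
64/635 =64/635 =0.10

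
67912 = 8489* 8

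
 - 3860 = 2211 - 6071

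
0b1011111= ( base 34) 2r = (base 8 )137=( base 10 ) 95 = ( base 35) 2p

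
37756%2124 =1648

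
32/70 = 16/35=0.46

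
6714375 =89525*75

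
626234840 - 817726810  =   - 191491970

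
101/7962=101/7962=0.01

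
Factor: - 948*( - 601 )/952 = 142437/238 = 2^( - 1 )*3^1*7^( - 1 )*17^( - 1) * 79^1 *601^1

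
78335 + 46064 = 124399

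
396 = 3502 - 3106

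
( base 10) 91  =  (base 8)133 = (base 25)3G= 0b1011011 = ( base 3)10101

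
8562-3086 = 5476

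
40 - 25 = 15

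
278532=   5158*54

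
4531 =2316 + 2215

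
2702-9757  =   - 7055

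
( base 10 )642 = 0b1010000010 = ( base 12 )456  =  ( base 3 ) 212210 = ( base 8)1202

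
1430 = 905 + 525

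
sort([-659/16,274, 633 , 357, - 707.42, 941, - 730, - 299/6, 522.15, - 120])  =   [ - 730, - 707.42, - 120 ,  -  299/6,  -  659/16,274, 357, 522.15, 633,  941]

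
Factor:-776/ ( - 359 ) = 2^3*97^1*359^(-1) 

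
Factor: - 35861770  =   - 2^1 * 5^1*7^1 * 512311^1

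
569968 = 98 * 5816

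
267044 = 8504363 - 8237319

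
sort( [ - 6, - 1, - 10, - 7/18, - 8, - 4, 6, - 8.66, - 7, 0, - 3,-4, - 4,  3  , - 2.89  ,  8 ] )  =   [ - 10, - 8.66, -8,- 7,- 6, - 4, - 4,  -  4, - 3 , - 2.89, - 1, - 7/18,0, 3,6,8] 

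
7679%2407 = 458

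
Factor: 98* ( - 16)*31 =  - 2^5* 7^2*31^1 = - 48608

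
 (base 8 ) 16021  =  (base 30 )7TF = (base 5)212220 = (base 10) 7185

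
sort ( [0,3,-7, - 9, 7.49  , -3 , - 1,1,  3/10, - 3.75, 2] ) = [ - 9, - 7, -3.75, - 3, - 1,  0,3/10, 1, 2,3,7.49] 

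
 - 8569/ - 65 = 131 + 54/65  =  131.83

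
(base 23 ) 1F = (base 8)46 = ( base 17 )24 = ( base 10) 38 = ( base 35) 13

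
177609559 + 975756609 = 1153366168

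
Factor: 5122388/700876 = 1280597/175219 = 11^( - 1) * 17^( - 1 ) * 937^( - 1)*1280597^1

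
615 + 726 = 1341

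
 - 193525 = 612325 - 805850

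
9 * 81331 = 731979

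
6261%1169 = 416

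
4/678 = 2/339 = 0.01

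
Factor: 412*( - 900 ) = - 370800 = -2^4*  3^2*5^2*103^1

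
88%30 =28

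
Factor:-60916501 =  - 29^1*2100569^1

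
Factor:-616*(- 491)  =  2^3*7^1* 11^1*491^1 = 302456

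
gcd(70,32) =2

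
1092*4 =4368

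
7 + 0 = 7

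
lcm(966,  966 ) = 966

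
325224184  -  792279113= - 467054929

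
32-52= - 20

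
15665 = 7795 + 7870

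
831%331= 169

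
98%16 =2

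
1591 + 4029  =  5620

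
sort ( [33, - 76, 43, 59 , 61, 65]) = [ - 76, 33,43, 59, 61,  65]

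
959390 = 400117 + 559273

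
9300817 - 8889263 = 411554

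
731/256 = 2 + 219/256 = 2.86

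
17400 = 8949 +8451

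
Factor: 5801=5801^1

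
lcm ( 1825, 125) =9125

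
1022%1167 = 1022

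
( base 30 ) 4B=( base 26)51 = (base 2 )10000011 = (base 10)131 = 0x83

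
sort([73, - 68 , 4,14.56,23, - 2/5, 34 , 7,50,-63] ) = [ -68,-63,-2/5, 4,  7,14.56, 23, 34 , 50,73] 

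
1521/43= 1521/43 = 35.37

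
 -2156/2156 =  - 1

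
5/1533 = 5/1533 = 0.00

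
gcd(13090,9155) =5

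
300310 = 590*509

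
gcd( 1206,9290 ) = 2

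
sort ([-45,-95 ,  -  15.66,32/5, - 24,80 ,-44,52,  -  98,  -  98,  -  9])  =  [ - 98, - 98, - 95, - 45, -44,-24, - 15.66 , - 9, 32/5, 52, 80]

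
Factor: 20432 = 2^4*1277^1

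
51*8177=417027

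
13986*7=97902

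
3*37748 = 113244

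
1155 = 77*15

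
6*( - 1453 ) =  - 8718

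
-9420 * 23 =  - 216660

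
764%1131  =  764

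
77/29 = 77/29 = 2.66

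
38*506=19228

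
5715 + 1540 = 7255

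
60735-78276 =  - 17541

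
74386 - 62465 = 11921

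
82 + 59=141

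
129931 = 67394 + 62537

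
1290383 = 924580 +365803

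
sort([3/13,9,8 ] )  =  [ 3/13, 8,9 ]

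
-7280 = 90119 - 97399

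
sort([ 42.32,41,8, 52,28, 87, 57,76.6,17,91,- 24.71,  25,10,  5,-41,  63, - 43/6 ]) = [ - 41, - 24.71, -43/6,5, 8, 10, 17,  25,28, 41 , 42.32,52, 57,63,76.6, 87, 91]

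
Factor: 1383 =3^1*461^1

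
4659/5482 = 4659/5482 = 0.85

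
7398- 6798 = 600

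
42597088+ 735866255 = 778463343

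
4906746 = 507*9678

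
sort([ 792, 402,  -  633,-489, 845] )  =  [ - 633, - 489,402, 792, 845] 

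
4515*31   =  139965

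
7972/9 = 885 + 7/9 = 885.78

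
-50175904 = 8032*( - 6247)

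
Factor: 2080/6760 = 2^2* 13^( - 1 ) = 4/13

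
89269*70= 6248830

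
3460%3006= 454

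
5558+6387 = 11945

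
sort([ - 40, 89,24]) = [ - 40 , 24,  89]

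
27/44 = 27/44=0.61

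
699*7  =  4893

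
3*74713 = 224139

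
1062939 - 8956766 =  - 7893827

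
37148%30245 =6903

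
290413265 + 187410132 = 477823397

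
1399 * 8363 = 11699837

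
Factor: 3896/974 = 2^2 = 4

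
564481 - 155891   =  408590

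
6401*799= 5114399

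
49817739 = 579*86041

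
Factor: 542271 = 3^1*23^1 * 29^1* 271^1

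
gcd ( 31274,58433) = 823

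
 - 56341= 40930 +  - 97271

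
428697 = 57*7521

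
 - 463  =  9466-9929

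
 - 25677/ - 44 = 25677/44 =583.57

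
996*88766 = 88410936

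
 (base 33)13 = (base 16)24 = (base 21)1f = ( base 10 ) 36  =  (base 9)40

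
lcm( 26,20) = 260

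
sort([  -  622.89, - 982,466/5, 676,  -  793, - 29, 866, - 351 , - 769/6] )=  [ - 982, - 793,- 622.89, - 351, - 769/6, - 29, 466/5, 676, 866] 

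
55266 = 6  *9211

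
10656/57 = 3552/19 = 186.95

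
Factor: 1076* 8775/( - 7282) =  - 4720950/3641 = - 2^1 * 3^3*5^2*11^( - 1 )*13^1*269^1 * 331^( - 1)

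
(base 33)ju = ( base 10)657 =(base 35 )ir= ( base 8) 1221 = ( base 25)117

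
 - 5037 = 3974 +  - 9011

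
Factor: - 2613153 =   -  3^1 * 43^1*47^1 *431^1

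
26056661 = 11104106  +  14952555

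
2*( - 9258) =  - 18516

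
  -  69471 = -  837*83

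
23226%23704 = 23226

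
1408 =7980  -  6572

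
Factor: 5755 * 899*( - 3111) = -3^1*5^1 * 17^1 * 29^1*31^1*61^1*1151^1 = - 16095520695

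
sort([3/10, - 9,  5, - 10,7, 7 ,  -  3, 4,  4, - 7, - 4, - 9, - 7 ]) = [ - 10,  -  9, - 9, - 7, - 7,  -  4,-3, 3/10, 4, 4, 5,7, 7]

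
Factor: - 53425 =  - 5^2 * 2137^1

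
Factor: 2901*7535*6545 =3^1 * 5^2*7^1*11^2*17^1*137^1*967^1 = 143067384075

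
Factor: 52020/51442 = 90/89=2^1*3^2*5^1*89^( - 1 ) 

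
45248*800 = 36198400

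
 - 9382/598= - 4691/299   =  - 15.69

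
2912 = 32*91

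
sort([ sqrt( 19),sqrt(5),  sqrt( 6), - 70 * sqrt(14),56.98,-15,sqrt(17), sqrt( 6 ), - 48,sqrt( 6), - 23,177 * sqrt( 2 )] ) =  [ - 70* sqrt( 14),  -  48,-23, - 15,sqrt(5), sqrt(6), sqrt(6 ),  sqrt( 6 ),sqrt ( 17),sqrt( 19),56.98,  177*sqrt(2)]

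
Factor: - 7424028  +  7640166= 216138 =2^1 *3^1 *13^1*17^1*163^1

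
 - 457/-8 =457/8  =  57.12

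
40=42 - 2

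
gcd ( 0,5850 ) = 5850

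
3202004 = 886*3614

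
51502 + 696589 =748091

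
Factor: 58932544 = 2^6*11^1*97^1 * 863^1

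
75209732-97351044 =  - 22141312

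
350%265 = 85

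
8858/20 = 4429/10 = 442.90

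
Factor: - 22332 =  - 2^2 * 3^1 * 1861^1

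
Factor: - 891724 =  - 2^2*222931^1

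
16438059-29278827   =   -12840768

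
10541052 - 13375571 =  - 2834519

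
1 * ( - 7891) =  - 7891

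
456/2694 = 76/449 = 0.17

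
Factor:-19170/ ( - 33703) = 2^1*3^3*5^1*71^1*33703^(-1)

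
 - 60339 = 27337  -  87676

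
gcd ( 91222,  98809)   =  1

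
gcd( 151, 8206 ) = 1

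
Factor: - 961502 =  - 2^1*107^1*4493^1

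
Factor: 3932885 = 5^1*11^1*23^1*3109^1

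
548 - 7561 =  - 7013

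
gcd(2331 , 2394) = 63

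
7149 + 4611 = 11760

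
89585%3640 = 2225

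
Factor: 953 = 953^1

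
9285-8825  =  460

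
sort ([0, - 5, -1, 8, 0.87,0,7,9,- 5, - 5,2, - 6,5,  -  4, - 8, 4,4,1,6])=[ - 8, - 6 , - 5, - 5, - 5,  -  4, - 1,  0,  0,0.87,1 , 2, 4,4, 5,6,7,8,9 ]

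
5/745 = 1/149 = 0.01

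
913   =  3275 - 2362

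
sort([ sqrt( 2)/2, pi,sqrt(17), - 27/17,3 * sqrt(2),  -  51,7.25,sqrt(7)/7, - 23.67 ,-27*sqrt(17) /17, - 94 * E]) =[ - 94*E,  -  51,-23.67,-27*sqrt (17 ) /17, - 27/17,sqrt(7) /7,sqrt( 2 ) /2,pi,sqrt(17 ),3 * sqrt(2),7.25]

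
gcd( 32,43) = 1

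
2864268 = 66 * 43398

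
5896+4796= 10692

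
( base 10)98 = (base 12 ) 82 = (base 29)3b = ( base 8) 142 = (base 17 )5D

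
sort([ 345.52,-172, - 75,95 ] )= [-172, - 75,95, 345.52]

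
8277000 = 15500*534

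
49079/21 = 49079/21 = 2337.10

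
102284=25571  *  4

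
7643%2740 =2163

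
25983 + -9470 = 16513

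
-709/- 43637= 709/43637 = 0.02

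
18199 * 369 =6715431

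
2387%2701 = 2387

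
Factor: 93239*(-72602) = -6769337878  =  - 2^1*31^1*1171^1*93239^1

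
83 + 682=765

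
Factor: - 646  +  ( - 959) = -1605 = -  3^1*5^1*107^1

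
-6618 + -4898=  - 11516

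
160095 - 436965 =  - 276870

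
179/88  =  2 + 3/88 = 2.03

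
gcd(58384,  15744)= 656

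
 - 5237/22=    - 5237/22=   - 238.05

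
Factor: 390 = 2^1*3^1*5^1 * 13^1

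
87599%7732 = 2547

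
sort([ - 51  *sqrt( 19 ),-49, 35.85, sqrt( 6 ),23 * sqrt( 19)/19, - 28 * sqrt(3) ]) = [ - 51*sqrt( 19 ),- 49  ,-28*sqrt( 3),sqrt(6),23*sqrt(19)/19, 35.85] 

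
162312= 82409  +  79903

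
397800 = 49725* 8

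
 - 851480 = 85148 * ( -10)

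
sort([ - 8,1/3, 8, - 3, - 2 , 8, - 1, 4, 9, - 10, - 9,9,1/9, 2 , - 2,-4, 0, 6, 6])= [ - 10,-9 , - 8, - 4, - 3 , - 2,-2, - 1, 0, 1/9 , 1/3,2,4,6,6,8, 8,9, 9] 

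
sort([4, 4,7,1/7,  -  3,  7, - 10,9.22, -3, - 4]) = [ - 10, - 4, - 3,-3,1/7, 4,4,  7, 7,9.22] 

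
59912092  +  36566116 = 96478208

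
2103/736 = 2 + 631/736= 2.86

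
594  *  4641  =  2756754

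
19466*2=38932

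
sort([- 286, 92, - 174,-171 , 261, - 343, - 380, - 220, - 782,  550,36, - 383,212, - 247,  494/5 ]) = [ - 782,  -  383, - 380, - 343 , - 286, - 247,-220, - 174, - 171,36,92, 494/5, 212,261, 550]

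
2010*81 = 162810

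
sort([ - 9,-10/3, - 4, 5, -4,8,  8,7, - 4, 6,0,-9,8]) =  [-9, - 9,-4, - 4, - 4, - 10/3,  0,5, 6, 7, 8,8, 8] 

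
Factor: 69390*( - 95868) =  - 2^3 *3^5*5^1 * 257^1* 2663^1 = - 6652280520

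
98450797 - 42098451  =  56352346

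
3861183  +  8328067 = 12189250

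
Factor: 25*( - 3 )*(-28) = 2^2 * 3^1*5^2*7^1 = 2100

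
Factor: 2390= 2^1*5^1*239^1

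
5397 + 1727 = 7124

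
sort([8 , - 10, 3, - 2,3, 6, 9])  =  [ - 10,  -  2,3, 3, 6, 8, 9]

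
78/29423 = 78/29423 = 0.00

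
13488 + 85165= 98653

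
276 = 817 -541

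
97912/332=24478/83 =294.92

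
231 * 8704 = 2010624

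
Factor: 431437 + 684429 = 2^1*563^1*991^1 =1115866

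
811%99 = 19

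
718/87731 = 718/87731 = 0.01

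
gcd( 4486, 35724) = 2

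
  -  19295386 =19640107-38935493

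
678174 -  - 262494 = 940668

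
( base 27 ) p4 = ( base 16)2a7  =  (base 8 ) 1247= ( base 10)679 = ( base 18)21d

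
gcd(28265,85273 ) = 1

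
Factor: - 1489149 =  - 3^2*17^1*9733^1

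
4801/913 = 4801/913=5.26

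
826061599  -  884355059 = -58293460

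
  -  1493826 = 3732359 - 5226185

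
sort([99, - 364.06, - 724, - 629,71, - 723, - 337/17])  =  [  -  724, - 723, - 629, - 364.06, - 337/17,71, 99 ] 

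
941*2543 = 2392963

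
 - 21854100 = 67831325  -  89685425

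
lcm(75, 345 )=1725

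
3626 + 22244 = 25870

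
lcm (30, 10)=30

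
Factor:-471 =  - 3^1*157^1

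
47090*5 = 235450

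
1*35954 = 35954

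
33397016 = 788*42382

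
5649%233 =57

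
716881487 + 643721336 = 1360602823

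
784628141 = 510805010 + 273823131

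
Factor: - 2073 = - 3^1 * 691^1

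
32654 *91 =2971514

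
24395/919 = 26+501/919 = 26.55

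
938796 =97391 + 841405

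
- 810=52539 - 53349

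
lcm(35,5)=35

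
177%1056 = 177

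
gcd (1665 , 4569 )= 3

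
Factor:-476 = -2^2*7^1 * 17^1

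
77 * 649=49973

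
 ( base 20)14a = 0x1ea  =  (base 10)490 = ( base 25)JF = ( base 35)e0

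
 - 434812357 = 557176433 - 991988790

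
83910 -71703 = 12207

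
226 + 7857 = 8083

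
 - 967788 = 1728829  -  2696617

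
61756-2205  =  59551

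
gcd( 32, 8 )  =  8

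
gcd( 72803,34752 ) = 1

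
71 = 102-31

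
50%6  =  2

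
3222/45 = 71 + 3/5 = 71.60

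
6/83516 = 3/41758 = 0.00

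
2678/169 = 206/13  =  15.85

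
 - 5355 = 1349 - 6704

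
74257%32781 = 8695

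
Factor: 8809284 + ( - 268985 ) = 8540299= 139^1*61441^1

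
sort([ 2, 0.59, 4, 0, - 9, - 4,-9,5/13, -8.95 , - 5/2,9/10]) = [ - 9, - 9, - 8.95, - 4, - 5/2, 0,5/13,  0.59,  9/10,2,4]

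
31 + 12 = 43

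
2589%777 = 258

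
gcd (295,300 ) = 5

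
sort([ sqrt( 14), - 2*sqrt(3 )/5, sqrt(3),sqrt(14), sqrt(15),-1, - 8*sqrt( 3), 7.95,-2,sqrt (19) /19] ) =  [-8 * sqrt(3),-2, - 1, - 2*sqrt(3 ) /5,  sqrt( 19) /19, sqrt( 3),sqrt( 14 ),sqrt(14), sqrt( 15), 7.95 ] 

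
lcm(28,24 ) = 168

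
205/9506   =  205/9506 = 0.02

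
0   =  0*795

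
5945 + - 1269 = 4676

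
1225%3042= 1225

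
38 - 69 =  - 31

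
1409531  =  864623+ 544908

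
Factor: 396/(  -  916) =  - 99/229=- 3^2 *11^1*229^ ( - 1)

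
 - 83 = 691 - 774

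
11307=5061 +6246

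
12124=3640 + 8484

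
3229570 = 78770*41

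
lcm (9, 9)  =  9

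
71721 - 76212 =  - 4491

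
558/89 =558/89= 6.27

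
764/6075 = 764/6075 = 0.13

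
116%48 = 20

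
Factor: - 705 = -3^1*5^1*47^1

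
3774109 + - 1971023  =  1803086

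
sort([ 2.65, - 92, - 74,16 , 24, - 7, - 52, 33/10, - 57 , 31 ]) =[ - 92, - 74, - 57, - 52 ,  -  7, 2.65 , 33/10, 16, 24,  31]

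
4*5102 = 20408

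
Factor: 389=389^1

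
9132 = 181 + 8951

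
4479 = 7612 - 3133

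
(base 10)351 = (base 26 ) DD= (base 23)f6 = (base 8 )537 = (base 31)BA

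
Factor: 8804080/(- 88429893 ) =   -  2^4*3^( - 1 )*5^1 * 227^( -1 )*110051^1 * 129853^( - 1 )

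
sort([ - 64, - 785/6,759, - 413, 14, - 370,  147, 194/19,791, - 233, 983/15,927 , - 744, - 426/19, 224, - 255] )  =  [-744, - 413, - 370, - 255, - 233,-785/6, - 64, - 426/19, 194/19,14,983/15, 147,  224,759,  791, 927 ]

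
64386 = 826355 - 761969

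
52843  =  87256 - 34413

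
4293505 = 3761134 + 532371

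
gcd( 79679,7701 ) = 17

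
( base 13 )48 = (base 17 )39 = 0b111100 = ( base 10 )60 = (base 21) 2I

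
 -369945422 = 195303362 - 565248784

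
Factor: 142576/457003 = 2^4*7^1*19^1*67^1*457003^( - 1) 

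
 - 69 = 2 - 71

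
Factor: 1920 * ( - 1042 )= - 2^8*3^1*5^1*521^1 = - 2000640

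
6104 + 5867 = 11971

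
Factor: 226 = 2^1*113^1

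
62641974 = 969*64646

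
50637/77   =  657 + 48/77  =  657.62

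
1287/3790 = 1287/3790 = 0.34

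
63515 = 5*12703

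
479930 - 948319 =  - 468389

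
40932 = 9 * 4548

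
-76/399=-4/21 =- 0.19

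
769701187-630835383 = 138865804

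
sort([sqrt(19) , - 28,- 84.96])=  [ - 84.96, - 28,sqrt( 19)]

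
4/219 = 4/219 =0.02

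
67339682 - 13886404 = 53453278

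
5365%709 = 402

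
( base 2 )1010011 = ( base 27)32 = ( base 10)83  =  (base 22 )3H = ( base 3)10002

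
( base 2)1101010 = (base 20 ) 56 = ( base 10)106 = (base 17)64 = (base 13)82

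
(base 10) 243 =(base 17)E5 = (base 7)465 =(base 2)11110011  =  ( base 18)d9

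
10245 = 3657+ 6588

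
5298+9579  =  14877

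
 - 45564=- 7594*6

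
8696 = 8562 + 134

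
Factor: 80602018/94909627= 2^1*7^1*137^(  -  1)*692771^(-1 ) * 5757287^1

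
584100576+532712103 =1116812679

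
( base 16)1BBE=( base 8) 15676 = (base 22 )EEI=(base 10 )7102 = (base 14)2834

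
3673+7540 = 11213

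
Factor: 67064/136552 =13^(  -  2)*83^1 =83/169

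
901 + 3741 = 4642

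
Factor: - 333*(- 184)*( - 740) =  - 2^5* 3^2*5^1 * 23^1*37^2= - 45341280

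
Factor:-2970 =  - 2^1*3^3*5^1*11^1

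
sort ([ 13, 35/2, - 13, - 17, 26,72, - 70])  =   [ - 70,-17 , - 13, 13 , 35/2, 26, 72 ] 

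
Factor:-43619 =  - 53^1*823^1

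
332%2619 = 332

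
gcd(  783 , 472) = 1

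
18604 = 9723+8881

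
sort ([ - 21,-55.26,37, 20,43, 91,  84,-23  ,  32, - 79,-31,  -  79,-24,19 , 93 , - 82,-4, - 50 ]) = [ - 82, - 79,  -  79 , - 55.26, - 50, - 31,-24, - 23 , - 21, - 4,  19, 20, 32 , 37, 43, 84, 91,93]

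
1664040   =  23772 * 70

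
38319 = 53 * 723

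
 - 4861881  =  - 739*6579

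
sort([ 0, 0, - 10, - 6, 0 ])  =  [ - 10, - 6,0,0, 0]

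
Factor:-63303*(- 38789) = 3^1*79^1*491^1*21101^1 =2455460067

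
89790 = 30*2993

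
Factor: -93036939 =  - 3^1*19^1*1632227^1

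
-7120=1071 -8191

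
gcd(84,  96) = 12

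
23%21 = 2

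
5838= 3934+1904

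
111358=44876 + 66482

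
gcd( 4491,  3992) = 499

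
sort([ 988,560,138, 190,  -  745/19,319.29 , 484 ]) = [ - 745/19, 138,190 , 319.29,484,560, 988 ]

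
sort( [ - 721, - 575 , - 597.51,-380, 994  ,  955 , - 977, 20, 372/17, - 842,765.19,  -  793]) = [ - 977,-842, - 793 , - 721, - 597.51, - 575, - 380,20, 372/17, 765.19, 955, 994 ]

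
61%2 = 1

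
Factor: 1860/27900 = 3^( -1)*5^(  -  1 ) = 1/15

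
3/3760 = 3/3760 = 0.00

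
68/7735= 4/455 = 0.01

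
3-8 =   -  5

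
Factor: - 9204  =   - 2^2 * 3^1*13^1*59^1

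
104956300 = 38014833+66941467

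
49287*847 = 41746089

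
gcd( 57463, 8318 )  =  1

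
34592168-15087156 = 19505012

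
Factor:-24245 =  - 5^1 * 13^1*373^1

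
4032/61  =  66+6/61 = 66.10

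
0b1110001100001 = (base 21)G9K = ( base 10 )7265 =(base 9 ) 10862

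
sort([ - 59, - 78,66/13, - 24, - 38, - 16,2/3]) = [ - 78 ,-59, - 38, - 24, -16, 2/3,66/13 ]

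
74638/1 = 74638 = 74638.00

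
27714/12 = 2309+1/2=   2309.50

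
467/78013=467/78013 = 0.01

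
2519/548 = 4 + 327/548 = 4.60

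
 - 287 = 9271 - 9558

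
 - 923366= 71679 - 995045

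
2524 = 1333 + 1191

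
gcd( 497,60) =1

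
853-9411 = -8558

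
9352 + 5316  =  14668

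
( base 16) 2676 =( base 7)40464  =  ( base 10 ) 9846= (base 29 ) bkf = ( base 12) 5846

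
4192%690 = 52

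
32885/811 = 32885/811 = 40.55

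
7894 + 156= 8050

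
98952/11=8995  +  7/11 = 8995.64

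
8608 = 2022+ 6586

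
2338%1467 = 871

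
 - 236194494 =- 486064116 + 249869622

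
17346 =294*59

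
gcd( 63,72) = 9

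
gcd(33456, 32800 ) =656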